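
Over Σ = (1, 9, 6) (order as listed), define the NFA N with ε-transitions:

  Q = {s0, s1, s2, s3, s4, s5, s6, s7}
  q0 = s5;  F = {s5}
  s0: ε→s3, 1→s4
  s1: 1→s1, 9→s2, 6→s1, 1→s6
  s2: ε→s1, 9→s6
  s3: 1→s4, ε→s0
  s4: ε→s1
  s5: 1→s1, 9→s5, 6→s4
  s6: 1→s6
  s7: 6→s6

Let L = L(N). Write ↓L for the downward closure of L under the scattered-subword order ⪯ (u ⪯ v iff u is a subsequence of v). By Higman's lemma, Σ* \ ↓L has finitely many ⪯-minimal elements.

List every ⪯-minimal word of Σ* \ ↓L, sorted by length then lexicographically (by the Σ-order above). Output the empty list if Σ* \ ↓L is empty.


A = [1, 6].

|Q|=8, |F|=1, |δ|=16 (4 ε).
min D↑ (2 st, q0=0, F={1}): 0:1→1,9→0,6→1 1:1→1,9→1,6→1.
'1': |S_i|=[5, 3] end={s1,s2,s6} rej; 1/1 del acc.
'6': |S_i|=[5, 4] end={s1,s2,s4,s6} ∉↓L; 1/1 del acc.
2 minimals (antichain).


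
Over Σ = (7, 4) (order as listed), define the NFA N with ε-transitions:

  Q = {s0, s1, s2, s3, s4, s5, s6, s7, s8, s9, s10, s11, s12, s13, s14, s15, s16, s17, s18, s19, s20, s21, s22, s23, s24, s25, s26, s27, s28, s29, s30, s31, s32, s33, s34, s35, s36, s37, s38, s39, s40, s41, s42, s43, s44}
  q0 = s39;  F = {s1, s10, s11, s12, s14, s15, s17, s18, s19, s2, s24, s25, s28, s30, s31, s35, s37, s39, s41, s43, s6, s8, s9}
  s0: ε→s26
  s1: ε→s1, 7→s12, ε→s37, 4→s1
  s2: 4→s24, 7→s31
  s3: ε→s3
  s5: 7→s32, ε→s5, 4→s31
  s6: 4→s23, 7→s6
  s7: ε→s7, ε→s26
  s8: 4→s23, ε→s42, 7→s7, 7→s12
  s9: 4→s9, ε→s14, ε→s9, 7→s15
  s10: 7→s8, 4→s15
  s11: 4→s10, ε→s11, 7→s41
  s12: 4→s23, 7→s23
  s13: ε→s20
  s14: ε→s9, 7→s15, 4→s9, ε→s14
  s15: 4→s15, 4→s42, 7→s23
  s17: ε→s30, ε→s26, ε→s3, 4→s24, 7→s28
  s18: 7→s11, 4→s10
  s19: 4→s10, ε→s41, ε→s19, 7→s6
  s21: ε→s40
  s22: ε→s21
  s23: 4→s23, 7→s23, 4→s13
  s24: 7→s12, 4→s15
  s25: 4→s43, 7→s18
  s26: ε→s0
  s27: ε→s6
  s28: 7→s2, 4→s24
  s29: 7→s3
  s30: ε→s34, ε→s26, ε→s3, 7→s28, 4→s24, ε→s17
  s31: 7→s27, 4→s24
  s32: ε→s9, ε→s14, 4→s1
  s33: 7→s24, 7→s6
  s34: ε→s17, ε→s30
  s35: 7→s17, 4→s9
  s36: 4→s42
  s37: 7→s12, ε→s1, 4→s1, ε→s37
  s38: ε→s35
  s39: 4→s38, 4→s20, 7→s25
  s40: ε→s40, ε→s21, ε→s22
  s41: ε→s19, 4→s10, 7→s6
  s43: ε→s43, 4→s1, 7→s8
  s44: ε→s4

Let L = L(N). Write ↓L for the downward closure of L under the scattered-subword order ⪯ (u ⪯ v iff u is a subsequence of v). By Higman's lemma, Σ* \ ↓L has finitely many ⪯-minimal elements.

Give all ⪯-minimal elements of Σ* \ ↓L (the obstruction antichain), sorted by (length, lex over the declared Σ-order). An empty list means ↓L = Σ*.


Antichain: [7474, 4477, 77447, 74777, 47447, 777774].

|Q|=45, |F|=23, |δ|=99 (40 ε).
min D↑ (20 st, q0=0, F={16}): 0:7→1,4→2 1:7→3,4→4 2:7→5,4→6 3:7→7,4→8 4:7→9,4→10 5:7→11,4→12 6:7→13,4→6 7:7→14,4→8 8:7→9,4→13 9:7→15,4→16 10:7→15,4→10 11:7→17,4→12 12:7→15,4→13 13:7→16,4→13 14:7→18,4→8 15:7→16,4→16 16:7→16,4→16 17:7→19,4→12 18:7→18,4→16 19:7→18,4→12 (ε-aug+det+¬).
'7474': run [34, 29, 15, 9, 3] end={s13,s20,s23} — reject; 4/4 single-dels accept.
'4477': run [34, 28, 11, 6, 3] end={s13,s20,s23} ∉↓L; 4/4 single-dels accept.
'77447': N↓-sim [34, 29, 21, 12, 5, 3] end={s13,s20,s23} — reject; 5/5 deletions ∈↓L.
'74777': run [34, 29, 15, 9, 7, 3] end={s13,s20,s23} rej; 5/5 single-dels accept.
'47447': N↓-sim [34, 28, 20, 7, 5, 3] end={s13,s20,s23} — reject; 5/5 single-dels accept.
'777774': N↓-sim [34, 29, 21, 19, 17, 11, 3] end={s13,s20,s23} — reject; 6/6 single-dels accept.
6 minimals (antichain).


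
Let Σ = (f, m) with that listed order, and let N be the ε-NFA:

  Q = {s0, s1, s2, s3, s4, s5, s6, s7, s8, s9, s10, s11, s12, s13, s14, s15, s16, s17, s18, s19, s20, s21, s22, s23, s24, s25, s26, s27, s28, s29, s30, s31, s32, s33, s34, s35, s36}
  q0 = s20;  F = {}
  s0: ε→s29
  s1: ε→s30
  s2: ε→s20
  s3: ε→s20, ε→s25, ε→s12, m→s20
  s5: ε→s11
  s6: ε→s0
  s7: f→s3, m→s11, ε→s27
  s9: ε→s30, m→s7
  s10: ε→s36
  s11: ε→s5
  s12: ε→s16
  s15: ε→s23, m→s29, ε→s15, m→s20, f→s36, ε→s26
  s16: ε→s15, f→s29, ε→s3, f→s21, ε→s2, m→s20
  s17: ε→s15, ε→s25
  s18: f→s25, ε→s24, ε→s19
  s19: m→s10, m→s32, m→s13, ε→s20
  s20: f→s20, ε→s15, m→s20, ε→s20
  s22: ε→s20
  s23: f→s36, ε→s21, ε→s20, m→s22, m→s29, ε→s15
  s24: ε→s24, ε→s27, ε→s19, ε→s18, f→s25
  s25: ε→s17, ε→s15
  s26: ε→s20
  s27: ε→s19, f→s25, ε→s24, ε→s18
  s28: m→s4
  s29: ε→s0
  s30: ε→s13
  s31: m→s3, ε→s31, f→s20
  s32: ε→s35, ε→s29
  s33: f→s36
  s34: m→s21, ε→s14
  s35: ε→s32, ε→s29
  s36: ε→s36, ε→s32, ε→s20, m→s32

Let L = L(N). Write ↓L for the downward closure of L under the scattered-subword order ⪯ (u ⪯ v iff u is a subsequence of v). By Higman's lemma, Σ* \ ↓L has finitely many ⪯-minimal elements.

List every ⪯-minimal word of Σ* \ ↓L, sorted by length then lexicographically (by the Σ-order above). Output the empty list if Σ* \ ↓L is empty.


|Q|=37, |F|=0, |δ|=78 (51 ε).
min D↑ (1 st, q0=0, F={0}): 0:f→0,m→0.
ε ∈ L(D↑) — L = ∅.

Antichain: [ε].


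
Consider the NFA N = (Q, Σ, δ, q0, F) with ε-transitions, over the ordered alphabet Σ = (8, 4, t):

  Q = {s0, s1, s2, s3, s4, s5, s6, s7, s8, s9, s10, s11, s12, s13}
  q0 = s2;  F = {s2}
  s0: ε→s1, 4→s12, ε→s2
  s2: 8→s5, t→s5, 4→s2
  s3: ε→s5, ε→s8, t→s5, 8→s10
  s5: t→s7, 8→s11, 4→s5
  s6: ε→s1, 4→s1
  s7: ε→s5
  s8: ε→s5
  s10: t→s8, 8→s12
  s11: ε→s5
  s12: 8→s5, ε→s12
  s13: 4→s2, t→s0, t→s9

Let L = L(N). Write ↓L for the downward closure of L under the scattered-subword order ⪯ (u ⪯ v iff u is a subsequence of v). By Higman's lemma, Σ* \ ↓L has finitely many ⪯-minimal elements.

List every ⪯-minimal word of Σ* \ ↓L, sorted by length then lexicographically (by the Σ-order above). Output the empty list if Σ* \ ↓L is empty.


|Q|=14, |F|=1, |δ|=25 (9 ε).
min D↑ (2 st, q0=0, F={1}): 0:8→1,4→0,t→1 1:8→1,4→1,t→1 (ε-aug+det+¬).
'8': |S_i|=[4, 3] end={s11,s5,s7} rej; 1/1 del acc.
't': |S_i|=[4, 3] end={s11,s5,s7} rej; 1/1 single-dels accept.
2 obstructions.

Antichain: [8, t].


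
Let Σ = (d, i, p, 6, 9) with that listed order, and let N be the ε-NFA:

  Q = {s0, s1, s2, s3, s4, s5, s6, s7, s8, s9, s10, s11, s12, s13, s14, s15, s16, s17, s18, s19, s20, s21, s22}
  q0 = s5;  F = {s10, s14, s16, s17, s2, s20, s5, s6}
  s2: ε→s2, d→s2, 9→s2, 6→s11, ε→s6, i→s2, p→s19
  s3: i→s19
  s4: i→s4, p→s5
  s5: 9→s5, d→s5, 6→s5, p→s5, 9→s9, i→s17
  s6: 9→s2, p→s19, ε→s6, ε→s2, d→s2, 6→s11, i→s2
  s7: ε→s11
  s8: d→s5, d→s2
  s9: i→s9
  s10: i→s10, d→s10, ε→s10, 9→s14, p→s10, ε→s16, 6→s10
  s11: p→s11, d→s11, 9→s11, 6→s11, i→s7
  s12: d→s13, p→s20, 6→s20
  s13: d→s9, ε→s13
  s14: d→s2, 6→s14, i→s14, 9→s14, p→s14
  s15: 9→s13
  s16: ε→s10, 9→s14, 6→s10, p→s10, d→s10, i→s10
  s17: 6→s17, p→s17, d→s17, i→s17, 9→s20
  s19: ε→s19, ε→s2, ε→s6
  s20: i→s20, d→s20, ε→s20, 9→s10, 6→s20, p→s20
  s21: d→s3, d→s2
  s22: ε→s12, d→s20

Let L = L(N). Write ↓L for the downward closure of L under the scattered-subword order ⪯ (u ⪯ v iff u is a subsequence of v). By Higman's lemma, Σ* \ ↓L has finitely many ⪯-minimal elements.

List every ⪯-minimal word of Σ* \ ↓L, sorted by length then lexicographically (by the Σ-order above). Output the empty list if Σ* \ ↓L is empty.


|Q|=23, |F|=8, |δ|=74 (14 ε).
min D↑ (7 st, q0=0, F={6}): 0:d→0,i→1,p→0,6→0,9→0 1:d→1,i→1,p→1,6→1,9→2 2:d→2,i→2,p→2,6→2,9→3 3:d→3,i→3,p→3,6→3,9→4 4:d→5,i→4,p→4,6→4,9→4 5:d→5,i→5,p→5,6→6,9→5 6:d→6,i→6,p→6,6→6,9→6 [Hopcroft].
'i999d6': |S_i|=[12, 11, 9, 8, 6, 5, 2] end={s11,s7} ∉↓L; 6/6 single-dels accept.
1 obstructions.

min(Σ*\↓L) = [i999d6].


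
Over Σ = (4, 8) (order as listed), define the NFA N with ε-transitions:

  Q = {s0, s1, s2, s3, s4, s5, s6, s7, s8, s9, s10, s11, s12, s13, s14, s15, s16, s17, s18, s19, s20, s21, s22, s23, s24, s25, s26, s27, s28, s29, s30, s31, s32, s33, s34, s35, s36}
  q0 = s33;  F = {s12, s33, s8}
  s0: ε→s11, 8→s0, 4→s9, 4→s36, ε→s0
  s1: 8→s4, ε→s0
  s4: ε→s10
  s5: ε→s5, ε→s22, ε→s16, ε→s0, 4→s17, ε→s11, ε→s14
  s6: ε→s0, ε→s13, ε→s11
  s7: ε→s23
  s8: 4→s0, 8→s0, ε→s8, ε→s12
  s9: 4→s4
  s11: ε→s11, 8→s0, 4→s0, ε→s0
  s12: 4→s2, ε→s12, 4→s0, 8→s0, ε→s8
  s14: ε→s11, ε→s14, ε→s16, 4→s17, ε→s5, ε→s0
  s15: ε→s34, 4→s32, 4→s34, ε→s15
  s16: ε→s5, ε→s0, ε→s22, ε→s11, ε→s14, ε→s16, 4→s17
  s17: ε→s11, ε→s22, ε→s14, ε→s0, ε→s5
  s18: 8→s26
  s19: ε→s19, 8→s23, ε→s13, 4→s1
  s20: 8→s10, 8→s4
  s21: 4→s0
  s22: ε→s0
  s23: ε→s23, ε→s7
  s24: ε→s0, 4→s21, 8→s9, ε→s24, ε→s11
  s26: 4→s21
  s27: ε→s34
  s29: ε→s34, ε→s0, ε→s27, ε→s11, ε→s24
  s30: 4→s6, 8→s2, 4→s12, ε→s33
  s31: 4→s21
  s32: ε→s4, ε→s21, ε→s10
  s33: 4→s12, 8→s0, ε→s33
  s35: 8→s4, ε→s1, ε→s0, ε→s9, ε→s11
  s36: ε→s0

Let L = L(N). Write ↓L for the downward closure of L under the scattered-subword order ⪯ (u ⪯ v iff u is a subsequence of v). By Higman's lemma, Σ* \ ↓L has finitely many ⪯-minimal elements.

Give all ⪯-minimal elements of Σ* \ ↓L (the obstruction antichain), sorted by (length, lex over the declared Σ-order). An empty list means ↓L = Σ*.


|Q|=37, |F|=3, |δ|=95 (62 ε).
min D↑ (3 st, q0=0, F={2}): 0:4→1,8→2 1:4→2,8→2 2:4→2,8→2.
'8': N↓-sim [10, 6] end={s0,s10,s11,s36,s4,s9} rej; 1/1 deletions ∈↓L.
'44': |S_i|=[10, 9, 7] end={s0,s10,s11,s2,s36,s4,s9} — reject; 2/2 del acc.
2 words, ⪯-incomp.

min(Σ*\↓L) = [8, 44].


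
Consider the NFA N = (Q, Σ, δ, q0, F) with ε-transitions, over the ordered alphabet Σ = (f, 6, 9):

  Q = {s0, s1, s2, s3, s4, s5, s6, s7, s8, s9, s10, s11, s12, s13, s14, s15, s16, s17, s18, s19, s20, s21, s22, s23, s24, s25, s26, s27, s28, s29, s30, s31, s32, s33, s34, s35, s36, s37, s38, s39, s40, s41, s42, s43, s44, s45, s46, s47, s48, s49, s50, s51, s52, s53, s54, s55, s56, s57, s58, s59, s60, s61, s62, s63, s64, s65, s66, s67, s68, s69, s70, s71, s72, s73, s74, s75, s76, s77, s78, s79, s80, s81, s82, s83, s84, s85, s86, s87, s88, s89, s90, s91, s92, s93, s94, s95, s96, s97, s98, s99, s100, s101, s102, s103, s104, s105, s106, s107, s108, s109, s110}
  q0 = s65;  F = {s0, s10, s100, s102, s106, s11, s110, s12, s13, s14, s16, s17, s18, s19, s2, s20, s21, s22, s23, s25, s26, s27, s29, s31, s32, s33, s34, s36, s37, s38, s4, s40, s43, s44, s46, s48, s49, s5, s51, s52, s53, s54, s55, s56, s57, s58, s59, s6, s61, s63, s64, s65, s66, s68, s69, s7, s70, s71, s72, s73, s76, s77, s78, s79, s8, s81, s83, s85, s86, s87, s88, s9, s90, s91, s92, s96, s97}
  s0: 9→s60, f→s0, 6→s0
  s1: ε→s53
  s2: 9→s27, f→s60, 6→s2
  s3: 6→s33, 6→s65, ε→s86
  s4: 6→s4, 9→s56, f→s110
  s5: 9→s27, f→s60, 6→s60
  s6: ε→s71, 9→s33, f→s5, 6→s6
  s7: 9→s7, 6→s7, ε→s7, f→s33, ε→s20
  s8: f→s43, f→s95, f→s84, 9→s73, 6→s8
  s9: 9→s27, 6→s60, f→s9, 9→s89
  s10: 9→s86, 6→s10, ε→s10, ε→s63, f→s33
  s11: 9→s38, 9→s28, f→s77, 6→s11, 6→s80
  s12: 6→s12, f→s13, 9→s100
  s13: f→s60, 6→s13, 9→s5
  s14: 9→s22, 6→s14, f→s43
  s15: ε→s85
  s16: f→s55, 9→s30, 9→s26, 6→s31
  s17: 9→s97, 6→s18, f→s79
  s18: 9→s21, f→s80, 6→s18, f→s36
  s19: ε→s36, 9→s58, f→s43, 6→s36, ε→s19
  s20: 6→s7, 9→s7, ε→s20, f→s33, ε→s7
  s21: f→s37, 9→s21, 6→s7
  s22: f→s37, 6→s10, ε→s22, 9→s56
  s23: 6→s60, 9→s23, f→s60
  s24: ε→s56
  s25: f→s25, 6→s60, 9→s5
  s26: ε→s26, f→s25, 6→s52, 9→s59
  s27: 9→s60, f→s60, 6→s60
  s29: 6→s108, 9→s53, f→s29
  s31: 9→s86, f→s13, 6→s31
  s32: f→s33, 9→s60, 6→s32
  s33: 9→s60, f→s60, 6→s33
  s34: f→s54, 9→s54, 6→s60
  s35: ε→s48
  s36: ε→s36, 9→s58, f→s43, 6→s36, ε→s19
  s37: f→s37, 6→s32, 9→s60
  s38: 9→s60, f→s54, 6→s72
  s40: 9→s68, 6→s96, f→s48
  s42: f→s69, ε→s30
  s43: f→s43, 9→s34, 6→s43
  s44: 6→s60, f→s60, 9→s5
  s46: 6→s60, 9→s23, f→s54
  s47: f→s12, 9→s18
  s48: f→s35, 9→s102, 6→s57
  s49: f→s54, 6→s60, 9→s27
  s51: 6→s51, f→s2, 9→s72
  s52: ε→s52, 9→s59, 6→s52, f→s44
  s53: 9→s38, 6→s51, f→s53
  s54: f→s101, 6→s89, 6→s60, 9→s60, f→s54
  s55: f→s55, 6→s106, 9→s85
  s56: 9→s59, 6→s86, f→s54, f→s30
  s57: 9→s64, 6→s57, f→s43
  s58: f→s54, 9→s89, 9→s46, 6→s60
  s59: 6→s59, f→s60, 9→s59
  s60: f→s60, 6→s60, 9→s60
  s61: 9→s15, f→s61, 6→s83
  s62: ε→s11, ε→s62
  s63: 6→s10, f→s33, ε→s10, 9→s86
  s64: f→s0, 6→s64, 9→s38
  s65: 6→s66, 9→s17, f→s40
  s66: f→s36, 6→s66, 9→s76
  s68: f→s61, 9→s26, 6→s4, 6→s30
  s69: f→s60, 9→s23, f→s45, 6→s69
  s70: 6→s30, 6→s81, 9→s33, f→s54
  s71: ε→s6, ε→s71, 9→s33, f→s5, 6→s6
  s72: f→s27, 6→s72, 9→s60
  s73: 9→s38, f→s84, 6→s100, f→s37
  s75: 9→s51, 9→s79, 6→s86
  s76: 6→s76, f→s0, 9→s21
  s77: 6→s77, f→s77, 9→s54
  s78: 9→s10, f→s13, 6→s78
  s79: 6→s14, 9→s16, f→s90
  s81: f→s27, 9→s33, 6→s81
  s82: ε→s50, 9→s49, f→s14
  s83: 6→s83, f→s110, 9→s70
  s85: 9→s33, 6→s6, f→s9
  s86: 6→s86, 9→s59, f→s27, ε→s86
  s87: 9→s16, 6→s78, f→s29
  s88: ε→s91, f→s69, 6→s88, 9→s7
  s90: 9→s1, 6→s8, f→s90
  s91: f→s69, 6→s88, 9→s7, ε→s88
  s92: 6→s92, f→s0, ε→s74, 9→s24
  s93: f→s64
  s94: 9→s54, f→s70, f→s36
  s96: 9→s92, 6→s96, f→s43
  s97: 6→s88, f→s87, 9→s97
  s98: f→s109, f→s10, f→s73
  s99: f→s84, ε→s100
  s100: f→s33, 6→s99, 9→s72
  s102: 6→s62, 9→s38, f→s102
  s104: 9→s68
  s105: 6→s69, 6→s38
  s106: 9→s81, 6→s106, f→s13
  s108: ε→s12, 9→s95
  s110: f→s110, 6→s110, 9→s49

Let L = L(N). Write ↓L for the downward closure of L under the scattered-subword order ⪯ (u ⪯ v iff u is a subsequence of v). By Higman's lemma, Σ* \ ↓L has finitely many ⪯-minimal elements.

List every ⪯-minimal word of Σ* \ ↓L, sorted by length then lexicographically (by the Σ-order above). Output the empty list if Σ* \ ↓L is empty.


A = [6f96, 69f9, ff999, f99f6, f999f, 996ff].

|Q|=111, |F|=77, |δ|=303 (32 ε).
min D↑ (73 st, q0=0, F={39}): 0:f→1,6→2,9→3 1:f→4,6→5,9→6 2:f→7,6→2,9→8 3:f→9,6→10,9→11 4:f→4,6→12,9→13 5:f→14,6→5,9→15 6:f→16,6→17,9→18 7:f→14,6→7,9→19 8:f→20,6→8,9→21 9:f→22,6→23,9→24 10:f→7,6→10,9→21 11:f→25,6→26,9→11 12:f→14,6→12,9→27 13:f→13,6→28,9→29 14:f→14,6→14,9→30 15:f→20,6→15,9→31 16:f→16,6→32,9→33 17:f→34,6→17,9→31 18:f→35,6→36,9→37 19:f→38,6→39,9→40 20:f→20,6→20,9→39 21:f→41,6→42,9→21 22:f→22,6→43,9→44 23:f→14,6→23,9→45 24:f→46,6→47,9→18 25:f→48,6→49,9→24 26:f→50,6→26,9→42 27:f→20,6→27,9→29 28:f→51,6→28,9→29 29:f→38,6→52,9→39 30:f→38,6→39,9→38 31:f→38,6→53,9→37 32:f→34,6→32,9→54 33:f→55,6→56,9→57 34:f→34,6→34,9→58 35:f→35,6→39,9→59 36:f→60,6→36,9→37 37:f→39,6→37,9→37 38:f→38,6→39,9→39 39:f→39,6→39,9→39 40:f→38,6→39,9→61 41:f→41,6→62,9→39 42:f→57,6→42,9→42 43:f→14,6→43,9→63 44:f→44,6→64,9→29 45:f→41,6→65,9→31 46:f→46,6→66,9→33 47:f→67,6→47,9→53 48:f→48,6→68,9→44 49:f→67,6→49,9→65 50:f→39,6→50,9→61 51:f→51,6→51,9→38 52:f→69,6→52,9→39 53:f→69,6→53,9→37 54:f→38,6→70,9→57 55:f→55,6→39,9→69 56:f→59,6→56,9→57 57:f→39,6→57,9→39 58:f→38,6→39,9→69 59:f→39,6→39,9→69 60:f→39,6→39,9→59 61:f→39,6→39,9→61 62:f→57,6→62,9→39 63:f→41,6→71,9→29 64:f→72,6→64,9→52 65:f→57,6→65,9→53 66:f→67,6→66,9→70 67:f→39,6→67,9→59 68:f→67,6→68,9→71 69:f→39,6→39,9→39 70:f→69,6→70,9→57 71:f→57,6→71,9→52 72:f→39,6→72,9→69 [Hopcroft].
'6f96': run [94, 72, 29, 11, 2] end={s60,s89} ∉↓L; 4/4 single-dels accept.
'69f9': |S_i|=[94, 72, 40, 11, 1] end={s60} rej; 4/4 del acc.
'ff999': N↓-sim [94, 83, 56, 38, 9, 1] end={s60} rej; 5/5 deletions ∈↓L.
'f99f6': N↓-sim [94, 83, 64, 29, 10, 2] end={s60,s89} ∉↓L; 5/5 single-dels accept.
'f999f': run [94, 83, 64, 29, 7, 1] end={s60} — reject; 5/5 deletions ∈↓L.
'996ff': |S_i|=[94, 87, 63, 36, 11, 2] end={s45,s60} rej; 5/5 del acc.
6 words, ⪯-incomp.


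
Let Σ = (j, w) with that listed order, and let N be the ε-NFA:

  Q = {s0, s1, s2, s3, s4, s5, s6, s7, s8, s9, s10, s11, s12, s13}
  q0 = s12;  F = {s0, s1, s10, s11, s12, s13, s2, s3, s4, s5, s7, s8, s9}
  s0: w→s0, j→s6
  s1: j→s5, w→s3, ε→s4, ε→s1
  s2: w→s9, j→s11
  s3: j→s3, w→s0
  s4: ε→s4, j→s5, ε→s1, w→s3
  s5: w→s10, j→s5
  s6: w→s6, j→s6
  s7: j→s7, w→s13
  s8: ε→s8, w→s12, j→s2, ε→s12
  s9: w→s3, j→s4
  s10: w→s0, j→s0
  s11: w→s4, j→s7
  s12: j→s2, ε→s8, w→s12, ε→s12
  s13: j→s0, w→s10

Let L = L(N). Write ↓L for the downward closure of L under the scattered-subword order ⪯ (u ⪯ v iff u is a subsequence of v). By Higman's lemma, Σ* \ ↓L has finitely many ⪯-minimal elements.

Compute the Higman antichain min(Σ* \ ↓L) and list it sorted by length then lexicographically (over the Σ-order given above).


|Q|=14, |F|=13, |δ|=36 (8 ε).
min D↑ (12 st, q0=0, F={11}): 0:j→1,w→0 1:j→2,w→3 2:j→4,w→5 3:j→5,w→6 4:j→4,w→7 5:j→8,w→6 6:j→6,w→9 7:j→9,w→10 8:j→8,w→10 9:j→11,w→9 10:j→9,w→9 11:j→11,w→11.
'jwwwj': N↓-sim [14, 12, 9, 4, 2, 1] end={s6} ∉↓L; 5/5 del acc.
'jjjwjj': run [14, 12, 10, 7, 4, 2, 1] end={s6} rej; 6/6 del acc.
2 minimals (antichain).

min(Σ*\↓L) = [jwwwj, jjjwjj].


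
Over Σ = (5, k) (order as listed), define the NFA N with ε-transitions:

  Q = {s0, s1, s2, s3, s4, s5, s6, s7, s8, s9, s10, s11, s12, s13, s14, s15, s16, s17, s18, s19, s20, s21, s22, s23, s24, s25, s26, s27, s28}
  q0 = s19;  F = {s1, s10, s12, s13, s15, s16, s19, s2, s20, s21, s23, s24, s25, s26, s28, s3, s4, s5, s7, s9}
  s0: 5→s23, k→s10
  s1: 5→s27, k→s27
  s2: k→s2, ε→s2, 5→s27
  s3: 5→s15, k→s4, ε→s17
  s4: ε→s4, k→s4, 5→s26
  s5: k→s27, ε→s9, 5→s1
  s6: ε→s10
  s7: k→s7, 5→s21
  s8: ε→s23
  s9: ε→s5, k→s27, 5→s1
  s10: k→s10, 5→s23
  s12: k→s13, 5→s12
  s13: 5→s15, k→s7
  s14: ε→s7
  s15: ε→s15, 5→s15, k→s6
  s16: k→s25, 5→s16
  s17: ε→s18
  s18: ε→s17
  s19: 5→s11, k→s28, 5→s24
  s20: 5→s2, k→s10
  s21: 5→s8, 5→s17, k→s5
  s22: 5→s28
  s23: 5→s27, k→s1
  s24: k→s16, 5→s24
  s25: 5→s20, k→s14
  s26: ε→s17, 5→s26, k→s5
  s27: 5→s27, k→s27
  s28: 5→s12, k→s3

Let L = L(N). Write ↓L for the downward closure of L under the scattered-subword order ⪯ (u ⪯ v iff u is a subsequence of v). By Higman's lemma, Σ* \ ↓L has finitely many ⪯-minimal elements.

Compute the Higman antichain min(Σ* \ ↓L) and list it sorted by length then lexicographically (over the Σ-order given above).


|Q|=29, |F|=20, |δ|=59 (12 ε).
min D↑ (20 st, q0=0, F={18}): 0:5→1,k→2 1:5→1,k→3 2:5→4,k→5 3:5→3,k→6 4:5→4,k→7 5:5→8,k→9 6:5→10,k→11 7:5→8,k→11 8:5→8,k→12 9:5→13,k→9 10:5→14,k→12 11:5→15,k→11 12:5→16,k→12 13:5→13,k→17 14:5→18,k→14 15:5→16,k→17 16:5→18,k→19 17:5→19,k→18 18:5→18,k→18 19:5→18,k→18 (ε-aug+det+¬).
'5kk555': |S_i|=[27, 23, 19, 16, 12, 7, 1] end={s27} ∉↓L; 6/6 deletions ∈↓L.
'kk5k55': run [27, 24, 21, 15, 8, 3, 1] end={s27} — reject; 6/6 del acc.
'kkk5kk': N↓-sim [27, 24, 21, 16, 10, 4, 1] end={s27} ∉↓L; 6/6 single-dels accept.
3 obstructions.

Antichain: [5kk555, kk5k55, kkk5kk].


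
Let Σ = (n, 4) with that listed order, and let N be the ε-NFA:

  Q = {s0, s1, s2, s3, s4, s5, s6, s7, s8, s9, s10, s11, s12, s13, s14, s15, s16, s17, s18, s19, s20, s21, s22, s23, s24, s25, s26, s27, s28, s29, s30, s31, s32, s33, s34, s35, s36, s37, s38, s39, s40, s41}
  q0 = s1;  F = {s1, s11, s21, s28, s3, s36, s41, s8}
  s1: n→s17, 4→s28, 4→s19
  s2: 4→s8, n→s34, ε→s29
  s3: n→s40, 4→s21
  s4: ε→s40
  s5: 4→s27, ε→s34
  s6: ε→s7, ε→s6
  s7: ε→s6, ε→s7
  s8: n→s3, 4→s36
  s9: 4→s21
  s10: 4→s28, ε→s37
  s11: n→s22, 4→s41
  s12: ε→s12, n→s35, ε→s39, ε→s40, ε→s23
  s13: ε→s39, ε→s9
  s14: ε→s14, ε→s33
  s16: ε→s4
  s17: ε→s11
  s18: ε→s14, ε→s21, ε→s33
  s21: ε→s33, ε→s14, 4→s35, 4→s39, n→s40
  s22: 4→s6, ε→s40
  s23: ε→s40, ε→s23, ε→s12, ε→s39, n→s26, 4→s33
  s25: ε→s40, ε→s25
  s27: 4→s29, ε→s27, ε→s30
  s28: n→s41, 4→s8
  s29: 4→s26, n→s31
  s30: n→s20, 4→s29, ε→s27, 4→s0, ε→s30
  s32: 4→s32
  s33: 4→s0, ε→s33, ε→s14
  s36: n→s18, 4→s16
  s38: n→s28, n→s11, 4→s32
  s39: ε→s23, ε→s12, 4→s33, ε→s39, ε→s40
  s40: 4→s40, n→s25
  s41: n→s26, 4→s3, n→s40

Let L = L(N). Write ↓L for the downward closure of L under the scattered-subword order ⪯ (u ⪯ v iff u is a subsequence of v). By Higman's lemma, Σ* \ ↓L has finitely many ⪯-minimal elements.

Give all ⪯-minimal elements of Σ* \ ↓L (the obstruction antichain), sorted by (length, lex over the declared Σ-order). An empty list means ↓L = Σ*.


Antichain: [nn, 4444].

|Q|=42, |F|=8, |δ|=82 (40 ε).
min D↑ (9 st, q0=0, F={3}): 0:n→1,4→2 1:n→3,4→4 2:n→4,4→5 3:n→3,4→3 4:n→3,4→6 5:n→6,4→7 6:n→3,4→8 7:n→8,4→3 8:n→3,4→3 (ε-aug+det+¬).
'nn': N↓-sim [26, 19, 7] end={s22,s25,s26,s35,s40,s6,s7} rej; 2/2 deletions ∈↓L.
'4444': run [26, 22, 17, 15, 12] end={s0,s12,s14,s16,s23,s25,s26,s33,s35,s39,s4,s40} ∉↓L; 4/4 single-dels accept.
2 minimals (antichain).


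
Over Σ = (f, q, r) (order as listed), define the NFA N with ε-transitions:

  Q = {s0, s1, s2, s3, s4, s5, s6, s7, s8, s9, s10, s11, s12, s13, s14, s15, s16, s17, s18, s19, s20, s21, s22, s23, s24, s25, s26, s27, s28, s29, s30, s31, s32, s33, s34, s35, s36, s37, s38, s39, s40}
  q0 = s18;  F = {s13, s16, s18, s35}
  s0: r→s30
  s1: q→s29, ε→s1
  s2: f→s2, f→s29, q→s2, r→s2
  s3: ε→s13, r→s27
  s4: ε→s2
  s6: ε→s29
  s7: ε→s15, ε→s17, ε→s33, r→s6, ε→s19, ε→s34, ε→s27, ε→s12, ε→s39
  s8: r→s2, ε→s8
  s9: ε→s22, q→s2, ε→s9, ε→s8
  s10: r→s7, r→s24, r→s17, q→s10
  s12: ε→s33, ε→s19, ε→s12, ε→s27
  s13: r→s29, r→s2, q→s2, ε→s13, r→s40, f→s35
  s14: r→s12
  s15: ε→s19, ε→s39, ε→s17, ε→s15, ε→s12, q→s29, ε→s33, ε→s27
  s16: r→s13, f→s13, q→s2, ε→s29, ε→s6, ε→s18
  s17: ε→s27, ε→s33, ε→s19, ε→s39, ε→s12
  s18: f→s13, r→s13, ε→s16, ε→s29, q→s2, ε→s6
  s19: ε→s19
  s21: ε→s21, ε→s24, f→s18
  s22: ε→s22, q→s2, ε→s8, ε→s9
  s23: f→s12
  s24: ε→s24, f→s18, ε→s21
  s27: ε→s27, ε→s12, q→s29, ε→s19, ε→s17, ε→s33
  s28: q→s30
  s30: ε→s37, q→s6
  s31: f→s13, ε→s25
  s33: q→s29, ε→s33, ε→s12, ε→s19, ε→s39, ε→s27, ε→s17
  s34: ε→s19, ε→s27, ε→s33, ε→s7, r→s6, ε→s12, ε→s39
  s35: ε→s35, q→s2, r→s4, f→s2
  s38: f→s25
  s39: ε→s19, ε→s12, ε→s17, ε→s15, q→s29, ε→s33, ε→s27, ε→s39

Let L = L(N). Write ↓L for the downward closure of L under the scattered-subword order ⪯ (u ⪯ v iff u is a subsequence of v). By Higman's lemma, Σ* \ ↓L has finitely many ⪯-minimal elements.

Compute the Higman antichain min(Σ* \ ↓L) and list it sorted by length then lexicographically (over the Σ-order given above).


|Q|=41, |F|=4, |δ|=116 (74 ε).
min D↑ (4 st, q0=0, F={2}): 0:f→1,q→2,r→1 1:f→3,q→2,r→2 2:f→2,q→2,r→2 3:f→2,q→2,r→2 [Hopcroft].
'q': N↓-sim [9, 2] end={s2,s29} rej; 1/1 deletions ∈↓L.
'fr': N↓-sim [9, 6, 4] end={s2,s29,s4,s40} — reject; 2/2 del acc.
'rr': N↓-sim [9, 6, 4] end={s2,s29,s4,s40} ∉↓L; 2/2 deletions ∈↓L.
'fff': N↓-sim [9, 6, 4, 2] end={s2,s29} ∉↓L; 3/3 deletions ∈↓L.
'rff': run [9, 6, 4, 2] end={s2,s29} rej; 3/3 single-dels accept.
5 words, ⪯-incomp.

A = [q, fr, rr, fff, rff].


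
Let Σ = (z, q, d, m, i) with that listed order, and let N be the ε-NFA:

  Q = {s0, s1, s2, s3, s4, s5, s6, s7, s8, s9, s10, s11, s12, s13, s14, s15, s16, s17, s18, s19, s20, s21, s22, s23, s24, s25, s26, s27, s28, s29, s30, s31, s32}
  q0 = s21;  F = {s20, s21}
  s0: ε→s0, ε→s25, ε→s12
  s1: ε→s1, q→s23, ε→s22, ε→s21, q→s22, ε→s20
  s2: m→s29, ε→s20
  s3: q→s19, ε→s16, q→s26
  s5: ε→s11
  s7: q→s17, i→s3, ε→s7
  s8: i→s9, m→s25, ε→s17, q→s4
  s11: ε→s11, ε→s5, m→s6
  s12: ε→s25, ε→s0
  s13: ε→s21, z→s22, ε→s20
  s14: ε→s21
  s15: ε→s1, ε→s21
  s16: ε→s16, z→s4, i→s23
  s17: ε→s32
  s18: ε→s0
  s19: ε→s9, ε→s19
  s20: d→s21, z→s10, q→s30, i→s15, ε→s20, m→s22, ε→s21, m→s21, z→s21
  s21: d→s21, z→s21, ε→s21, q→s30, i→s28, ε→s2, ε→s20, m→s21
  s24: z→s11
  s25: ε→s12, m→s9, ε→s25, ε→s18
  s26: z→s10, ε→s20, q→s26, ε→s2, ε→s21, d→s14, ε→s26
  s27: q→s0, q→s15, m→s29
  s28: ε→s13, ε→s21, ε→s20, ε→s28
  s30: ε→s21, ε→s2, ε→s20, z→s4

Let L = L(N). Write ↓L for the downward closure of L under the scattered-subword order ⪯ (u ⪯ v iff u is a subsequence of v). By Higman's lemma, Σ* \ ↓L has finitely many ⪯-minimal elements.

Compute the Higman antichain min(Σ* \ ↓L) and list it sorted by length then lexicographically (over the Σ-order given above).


Antichain: [].

|Q|=33, |F|=2, |δ|=80 (45 ε).
min D↑ (1 st, q0=0, F={}): 0:z→0,q→0,d→0,m→0,i→0 [Hopcroft].
L(D↑) = ∅; no obstructions.


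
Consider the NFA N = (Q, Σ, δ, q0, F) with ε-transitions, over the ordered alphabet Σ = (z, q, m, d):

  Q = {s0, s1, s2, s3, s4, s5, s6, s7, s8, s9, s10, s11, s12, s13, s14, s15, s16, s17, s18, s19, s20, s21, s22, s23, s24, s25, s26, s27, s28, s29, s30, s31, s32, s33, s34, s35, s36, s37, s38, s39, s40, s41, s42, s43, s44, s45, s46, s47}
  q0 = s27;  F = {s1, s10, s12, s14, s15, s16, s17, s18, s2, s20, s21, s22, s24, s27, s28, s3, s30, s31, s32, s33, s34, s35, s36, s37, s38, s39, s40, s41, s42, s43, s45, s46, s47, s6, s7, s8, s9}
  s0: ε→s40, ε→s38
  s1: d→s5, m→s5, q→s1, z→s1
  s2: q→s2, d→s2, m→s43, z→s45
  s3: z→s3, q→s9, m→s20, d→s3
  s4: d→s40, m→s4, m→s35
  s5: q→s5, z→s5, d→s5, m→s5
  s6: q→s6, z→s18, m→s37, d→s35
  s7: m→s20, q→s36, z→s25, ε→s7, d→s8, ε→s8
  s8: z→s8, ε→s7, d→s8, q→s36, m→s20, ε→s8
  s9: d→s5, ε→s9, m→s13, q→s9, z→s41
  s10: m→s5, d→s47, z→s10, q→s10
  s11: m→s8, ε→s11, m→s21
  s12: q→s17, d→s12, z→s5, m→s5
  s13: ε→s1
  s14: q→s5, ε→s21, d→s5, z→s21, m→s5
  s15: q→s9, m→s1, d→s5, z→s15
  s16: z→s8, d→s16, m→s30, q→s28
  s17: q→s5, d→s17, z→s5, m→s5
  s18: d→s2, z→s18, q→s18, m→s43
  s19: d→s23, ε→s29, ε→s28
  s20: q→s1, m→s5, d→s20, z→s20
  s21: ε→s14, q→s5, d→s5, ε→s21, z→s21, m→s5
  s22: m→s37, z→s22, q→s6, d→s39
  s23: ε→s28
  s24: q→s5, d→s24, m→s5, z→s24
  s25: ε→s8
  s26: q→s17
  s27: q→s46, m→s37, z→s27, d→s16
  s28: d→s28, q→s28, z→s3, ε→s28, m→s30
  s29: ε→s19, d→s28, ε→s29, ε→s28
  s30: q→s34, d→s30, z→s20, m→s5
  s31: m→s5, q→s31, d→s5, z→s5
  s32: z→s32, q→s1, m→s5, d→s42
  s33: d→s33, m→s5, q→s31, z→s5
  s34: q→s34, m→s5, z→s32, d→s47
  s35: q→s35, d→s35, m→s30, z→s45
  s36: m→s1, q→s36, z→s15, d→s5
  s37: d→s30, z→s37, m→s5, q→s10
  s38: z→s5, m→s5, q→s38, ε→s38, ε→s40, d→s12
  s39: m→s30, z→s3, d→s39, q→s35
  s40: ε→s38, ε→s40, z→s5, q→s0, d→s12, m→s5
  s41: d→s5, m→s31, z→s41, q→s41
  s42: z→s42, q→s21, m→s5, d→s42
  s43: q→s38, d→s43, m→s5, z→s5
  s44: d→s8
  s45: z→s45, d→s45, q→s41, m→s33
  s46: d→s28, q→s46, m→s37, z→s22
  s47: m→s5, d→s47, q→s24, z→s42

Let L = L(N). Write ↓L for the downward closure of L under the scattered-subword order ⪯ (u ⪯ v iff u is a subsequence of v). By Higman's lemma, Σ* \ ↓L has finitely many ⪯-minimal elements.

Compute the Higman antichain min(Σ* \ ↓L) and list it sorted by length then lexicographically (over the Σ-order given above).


|Q|=48, |F|=37, |δ|=185 (24 ε).
min D↑ (35 st, q0=0, F={7}): 0:z→0,q→1,m→2,d→3 1:z→4,q→1,m→2,d→5 2:z→2,q→6,m→7,d→8 3:z→9,q→5,m→8,d→3 4:z→4,q→10,m→2,d→11 5:z→12,q→5,m→8,d→5 6:z→6,q→6,m→7,d→13 7:z→7,q→7,m→7,d→7 8:z→14,q→15,m→7,d→8 9:z→9,q→16,m→14,d→9 10:z→17,q→10,m→2,d→18 11:z→12,q→18,m→8,d→11 12:z→12,q→19,m→14,d→12 13:z→20,q→21,m→7,d→13 14:z→14,q→22,m→7,d→14 15:z→23,q→15,m→7,d→13 16:z→24,q→16,m→22,d→7 17:z→17,q→17,m→25,d→26 18:z→27,q→18,m→8,d→18 19:z→28,q→19,m→22,d→7 20:z→20,q→29,m→7,d→20 21:z→21,q→7,m→7,d→21 22:z→22,q→22,m→7,d→7 23:z→23,q→22,m→7,d→20 24:z→24,q→19,m→22,d→7 25:z→7,q→30,m→7,d→25 26:z→27,q→26,m→25,d→26 27:z→27,q→28,m→31,d→27 28:z→28,q→28,m→32,d→7 29:z→29,q→7,m→7,d→7 30:z→7,q→30,m→7,d→33 31:z→7,q→32,m→7,d→31 32:z→7,q→32,m→7,d→7 33:z→7,q→34,m→7,d→33 34:z→7,q→7,m→7,d→34 [Hopcroft].
'mm': run [41, 22, 1] end={s5} rej; 2/2 del acc.
'dzqd': |S_i|=[41, 34, 20, 10, 1] end={s5} — reject; 4/4 deletions ∈↓L.
'mqdqq': run [41, 22, 16, 8, 5, 1] end={s5} ∉↓L; 5/5 single-dels accept.
'qzqzmz': N↓-sim [41, 36, 33, 29, 25, 9, 1] end={s5} ∉↓L; 6/6 single-dels accept.
4 words, ⪯-incomp.

Antichain: [mm, dzqd, mqdqq, qzqzmz].


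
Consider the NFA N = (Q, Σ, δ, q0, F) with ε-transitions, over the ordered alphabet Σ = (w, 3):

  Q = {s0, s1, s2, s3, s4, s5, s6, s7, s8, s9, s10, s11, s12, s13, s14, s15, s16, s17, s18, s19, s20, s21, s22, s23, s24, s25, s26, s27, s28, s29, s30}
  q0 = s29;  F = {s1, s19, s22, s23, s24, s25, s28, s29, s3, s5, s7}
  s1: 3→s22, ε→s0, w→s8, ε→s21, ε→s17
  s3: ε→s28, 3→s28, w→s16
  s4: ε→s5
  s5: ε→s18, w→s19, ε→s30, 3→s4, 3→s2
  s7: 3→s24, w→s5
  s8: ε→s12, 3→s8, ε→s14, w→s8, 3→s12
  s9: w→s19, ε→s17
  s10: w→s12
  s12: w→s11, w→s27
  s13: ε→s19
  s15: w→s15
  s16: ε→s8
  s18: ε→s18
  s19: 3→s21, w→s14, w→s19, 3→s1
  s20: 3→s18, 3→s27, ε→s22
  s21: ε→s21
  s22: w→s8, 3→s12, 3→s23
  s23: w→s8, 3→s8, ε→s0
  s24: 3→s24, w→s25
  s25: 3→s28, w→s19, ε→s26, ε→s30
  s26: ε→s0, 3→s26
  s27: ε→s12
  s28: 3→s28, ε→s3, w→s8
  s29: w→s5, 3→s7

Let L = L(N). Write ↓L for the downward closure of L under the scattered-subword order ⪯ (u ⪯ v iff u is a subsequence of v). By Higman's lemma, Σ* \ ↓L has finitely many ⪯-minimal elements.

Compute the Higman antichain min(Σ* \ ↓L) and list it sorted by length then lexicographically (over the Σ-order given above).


|Q|=31, |F|=11, |δ|=58 (21 ε).
min D↑ (11 st, q0=0, F={7}): 0:w→1,3→2 1:w→3,3→1 2:w→1,3→4 3:w→3,3→5 4:w→6,3→4 5:w→7,3→8 6:w→3,3→9 7:w→7,3→7 8:w→7,3→10 9:w→7,3→9 10:w→7,3→7.
'ww3w': |S_i|=[25, 22, 13, 11, 5] end={s11,s12,s14,s27,s8} — reject; 4/4 deletions ∈↓L.
'33w3w': run [25, 24, 23, 18, 15, 6] end={s11,s12,s14,s16,s27,s8} rej; 5/5 single-dels accept.
'ww3333': |S_i|=[25, 22, 13, 11, 8, 7, 5] end={s11,s12,s14,s27,s8} — reject; 6/6 deletions ∈↓L.
3 words, ⪯-incomp.

min(Σ*\↓L) = [ww3w, 33w3w, ww3333].


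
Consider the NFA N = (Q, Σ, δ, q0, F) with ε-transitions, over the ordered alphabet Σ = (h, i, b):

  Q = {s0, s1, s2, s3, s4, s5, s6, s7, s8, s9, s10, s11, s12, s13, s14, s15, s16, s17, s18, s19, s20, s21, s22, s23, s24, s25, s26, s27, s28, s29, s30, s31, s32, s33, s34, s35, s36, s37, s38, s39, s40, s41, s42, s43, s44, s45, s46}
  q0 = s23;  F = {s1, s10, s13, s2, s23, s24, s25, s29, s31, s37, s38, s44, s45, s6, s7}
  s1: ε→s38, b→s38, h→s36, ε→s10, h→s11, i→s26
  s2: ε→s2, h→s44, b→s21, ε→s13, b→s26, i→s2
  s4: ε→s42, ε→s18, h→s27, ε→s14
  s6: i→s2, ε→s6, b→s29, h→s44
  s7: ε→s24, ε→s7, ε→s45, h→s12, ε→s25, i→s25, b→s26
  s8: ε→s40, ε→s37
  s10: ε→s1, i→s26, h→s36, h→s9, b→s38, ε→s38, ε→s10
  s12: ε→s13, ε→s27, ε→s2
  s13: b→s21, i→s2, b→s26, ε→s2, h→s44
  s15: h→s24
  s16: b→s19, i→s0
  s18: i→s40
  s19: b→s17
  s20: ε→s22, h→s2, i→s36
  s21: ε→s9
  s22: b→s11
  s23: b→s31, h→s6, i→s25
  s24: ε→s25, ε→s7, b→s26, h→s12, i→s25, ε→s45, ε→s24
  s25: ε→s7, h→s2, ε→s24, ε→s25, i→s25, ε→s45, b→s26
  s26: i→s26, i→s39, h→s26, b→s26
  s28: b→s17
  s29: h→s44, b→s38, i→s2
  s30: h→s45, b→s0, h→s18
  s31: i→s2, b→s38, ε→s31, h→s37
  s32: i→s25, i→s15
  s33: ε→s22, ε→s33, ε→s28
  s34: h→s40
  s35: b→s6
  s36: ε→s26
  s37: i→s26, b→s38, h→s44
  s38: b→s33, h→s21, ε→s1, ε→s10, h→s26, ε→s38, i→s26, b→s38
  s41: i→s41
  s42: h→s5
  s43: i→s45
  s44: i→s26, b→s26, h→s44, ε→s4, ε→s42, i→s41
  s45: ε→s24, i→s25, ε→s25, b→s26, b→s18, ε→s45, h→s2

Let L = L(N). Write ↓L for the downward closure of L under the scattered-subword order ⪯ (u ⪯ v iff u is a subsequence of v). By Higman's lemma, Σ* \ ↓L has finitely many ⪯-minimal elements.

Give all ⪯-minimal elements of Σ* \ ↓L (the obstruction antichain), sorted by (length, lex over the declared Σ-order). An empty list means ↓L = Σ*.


|Q|=47, |F|=15, |δ|=121 (44 ε).
min D↑ (10 st, q0=0, F={7}): 0:h→1,i→2,b→3 1:h→4,i→5,b→6 2:h→5,i→2,b→7 3:h→8,i→5,b→9 4:h→4,i→7,b→7 5:h→4,i→5,b→7 6:h→4,i→5,b→9 7:h→7,i→7,b→7 8:h→4,i→7,b→9 9:h→7,i→7,b→9.
'ib': run [34, 20, 6] end={s18,s21,s26,s39,s40,s9} ∉↓L; 2/2 del acc.
'hhi': run [34, 28, 15, 4] end={s26,s39,s40,s41} rej; 3/3 del acc.
'hhb': run [34, 28, 15, 2] end={s26,s39} rej; 3/3 del acc.
'bhi': run [34, 27, 23, 4] end={s26,s39,s40,s41} ∉↓L; 3/3 del acc.
'bbh': N↓-sim [34, 27, 13, 6] end={s11,s21,s26,s36,s39,s9} — reject; 3/3 deletions ∈↓L.
'bbi': N↓-sim [34, 27, 13, 2] end={s26,s39} — reject; 3/3 deletions ∈↓L.
6 minimals (antichain).

A = [ib, hhi, hhb, bhi, bbh, bbi].


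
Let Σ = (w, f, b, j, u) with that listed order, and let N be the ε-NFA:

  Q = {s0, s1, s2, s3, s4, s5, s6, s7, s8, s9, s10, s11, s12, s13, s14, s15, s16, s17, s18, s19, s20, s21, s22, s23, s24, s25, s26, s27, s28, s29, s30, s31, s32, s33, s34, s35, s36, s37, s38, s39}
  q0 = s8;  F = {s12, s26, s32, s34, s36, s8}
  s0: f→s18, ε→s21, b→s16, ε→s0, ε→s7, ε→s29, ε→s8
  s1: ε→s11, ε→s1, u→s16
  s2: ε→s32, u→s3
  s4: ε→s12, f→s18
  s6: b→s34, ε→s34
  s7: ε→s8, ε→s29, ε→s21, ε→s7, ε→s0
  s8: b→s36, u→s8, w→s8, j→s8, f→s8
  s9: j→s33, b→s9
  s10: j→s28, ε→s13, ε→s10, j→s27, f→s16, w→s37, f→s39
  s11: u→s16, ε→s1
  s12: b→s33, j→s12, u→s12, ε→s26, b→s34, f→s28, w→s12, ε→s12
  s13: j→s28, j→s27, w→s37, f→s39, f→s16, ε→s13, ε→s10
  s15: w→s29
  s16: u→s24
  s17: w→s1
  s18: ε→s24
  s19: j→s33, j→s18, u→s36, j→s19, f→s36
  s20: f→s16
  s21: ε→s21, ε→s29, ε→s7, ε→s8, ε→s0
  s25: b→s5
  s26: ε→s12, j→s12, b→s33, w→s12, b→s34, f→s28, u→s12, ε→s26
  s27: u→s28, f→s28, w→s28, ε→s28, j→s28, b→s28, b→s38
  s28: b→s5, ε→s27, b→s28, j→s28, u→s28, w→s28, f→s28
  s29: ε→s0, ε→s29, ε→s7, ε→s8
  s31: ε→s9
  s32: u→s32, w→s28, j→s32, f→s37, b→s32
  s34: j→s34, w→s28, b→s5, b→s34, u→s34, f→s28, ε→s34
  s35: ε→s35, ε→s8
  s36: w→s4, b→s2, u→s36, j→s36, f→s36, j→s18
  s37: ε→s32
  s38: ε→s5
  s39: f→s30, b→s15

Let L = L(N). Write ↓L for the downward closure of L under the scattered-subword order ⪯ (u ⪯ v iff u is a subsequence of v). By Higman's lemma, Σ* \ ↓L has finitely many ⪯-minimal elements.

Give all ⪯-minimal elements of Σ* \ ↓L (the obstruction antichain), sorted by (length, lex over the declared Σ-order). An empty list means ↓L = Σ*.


|Q|=40, |F|=6, |δ|=119 (42 ε).
min D↑ (6 st, q0=0, F={4}): 0:w→0,f→0,b→1,j→0,u→0 1:w→2,f→1,b→3,j→1,u→1 2:w→2,f→4,b→5,j→2,u→2 3:w→4,f→3,b→3,j→3,u→3 4:w→4,f→4,b→4,j→4,u→4 5:w→4,f→4,b→5,j→5,u→5 (ε-aug+det+¬).
'bwf': N↓-sim [17, 16, 11, 6] end={s18,s24,s27,s28,s38,s5} ∉↓L; 3/3 deletions ∈↓L.
'bbw': |S_i|=[17, 16, 10, 4] end={s27,s28,s38,s5} — reject; 3/3 deletions ∈↓L.
2 obstructions.

min(Σ*\↓L) = [bwf, bbw].


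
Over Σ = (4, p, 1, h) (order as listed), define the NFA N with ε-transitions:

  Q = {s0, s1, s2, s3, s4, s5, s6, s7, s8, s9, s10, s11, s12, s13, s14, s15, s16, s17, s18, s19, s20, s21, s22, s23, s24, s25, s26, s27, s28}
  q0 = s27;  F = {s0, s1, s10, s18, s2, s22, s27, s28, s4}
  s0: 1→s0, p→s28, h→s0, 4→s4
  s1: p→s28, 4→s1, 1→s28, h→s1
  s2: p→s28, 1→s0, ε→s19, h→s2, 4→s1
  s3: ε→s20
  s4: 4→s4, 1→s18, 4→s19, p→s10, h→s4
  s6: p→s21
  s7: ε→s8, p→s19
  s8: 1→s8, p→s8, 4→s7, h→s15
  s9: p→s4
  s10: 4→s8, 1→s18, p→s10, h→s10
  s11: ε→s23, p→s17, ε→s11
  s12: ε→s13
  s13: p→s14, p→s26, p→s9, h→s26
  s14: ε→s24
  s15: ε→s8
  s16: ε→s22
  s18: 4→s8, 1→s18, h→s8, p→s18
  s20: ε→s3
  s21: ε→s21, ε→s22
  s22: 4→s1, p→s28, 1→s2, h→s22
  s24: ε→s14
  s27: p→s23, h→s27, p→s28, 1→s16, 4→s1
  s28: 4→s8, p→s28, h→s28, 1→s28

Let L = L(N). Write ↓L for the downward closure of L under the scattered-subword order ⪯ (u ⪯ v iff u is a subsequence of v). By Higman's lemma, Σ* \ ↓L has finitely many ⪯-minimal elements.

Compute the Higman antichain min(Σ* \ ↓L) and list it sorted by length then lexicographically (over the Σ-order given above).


A = [p4, 414, 11141h].

|Q|=29, |F|=9, |δ|=63 (13 ε).
min D↑ (10 st, q0=0, F={4}): 0:4→1,p→2,1→3,h→0 1:4→1,p→2,1→2,h→1 2:4→4,p→2,1→2,h→2 3:4→1,p→2,1→5,h→3 4:4→4,p→4,1→4,h→4 5:4→1,p→2,1→6,h→5 6:4→7,p→2,1→6,h→6 7:4→7,p→8,1→9,h→7 8:4→4,p→8,1→9,h→8 9:4→4,p→9,1→9,h→4 (ε-aug+det+¬).
'p4': run [15, 8, 4] end={s15,s19,s7,s8} ∉↓L; 2/2 deletions ∈↓L.
'414': N↓-sim [15, 9, 6, 4] end={s15,s19,s7,s8} ∉↓L; 3/3 del acc.
'11141h': |S_i|=[15, 13, 11, 9, 7, 5, 4] end={s15,s19,s7,s8} — reject; 6/6 del acc.
3 minimals (antichain).


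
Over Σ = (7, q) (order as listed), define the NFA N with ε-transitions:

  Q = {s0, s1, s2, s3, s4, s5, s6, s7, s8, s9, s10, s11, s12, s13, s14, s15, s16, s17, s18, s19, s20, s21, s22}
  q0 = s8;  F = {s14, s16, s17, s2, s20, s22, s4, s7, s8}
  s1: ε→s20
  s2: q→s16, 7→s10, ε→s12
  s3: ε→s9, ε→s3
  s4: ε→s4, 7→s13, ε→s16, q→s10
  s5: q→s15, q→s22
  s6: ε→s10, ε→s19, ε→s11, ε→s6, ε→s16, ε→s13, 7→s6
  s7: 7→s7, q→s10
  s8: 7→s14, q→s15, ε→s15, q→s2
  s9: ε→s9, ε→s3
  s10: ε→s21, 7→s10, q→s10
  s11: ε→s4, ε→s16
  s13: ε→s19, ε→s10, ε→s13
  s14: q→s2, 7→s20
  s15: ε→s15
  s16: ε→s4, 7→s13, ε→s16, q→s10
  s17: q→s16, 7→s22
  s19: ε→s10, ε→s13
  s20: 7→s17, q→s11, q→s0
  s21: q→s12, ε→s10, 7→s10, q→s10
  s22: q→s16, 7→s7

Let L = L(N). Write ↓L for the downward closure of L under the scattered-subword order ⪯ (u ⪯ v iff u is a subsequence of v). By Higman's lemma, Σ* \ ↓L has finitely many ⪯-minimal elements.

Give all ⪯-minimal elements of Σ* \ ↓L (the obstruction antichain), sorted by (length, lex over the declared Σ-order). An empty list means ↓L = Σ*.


|Q|=23, |F|=9, |δ|=55 (27 ε).
min D↑ (9 st, q0=0, F={4}): 0:7→1,q→2 1:7→3,q→2 2:7→4,q→5 3:7→6,q→5 4:7→4,q→4 5:7→4,q→4 6:7→7,q→5 7:7→8,q→5 8:7→8,q→4 (ε-aug+det+¬).
'q7': |S_i|=[17, 11, 5] end={s10,s12,s13,s19,s21} — reject; 2/2 deletions ∈↓L.
'qqq': run [17, 11, 7, 3] end={s10,s12,s21} — reject; 3/3 deletions ∈↓L.
'77qq': |S_i|=[17, 15, 13, 9, 3] end={s10,s12,s21} rej; 4/4 deletions ∈↓L.
'77777q': |S_i|=[17, 15, 13, 10, 9, 6, 3] end={s10,s12,s21} ∉↓L; 6/6 del acc.
4 words, ⪯-incomp.

A = [q7, qqq, 77qq, 77777q].
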